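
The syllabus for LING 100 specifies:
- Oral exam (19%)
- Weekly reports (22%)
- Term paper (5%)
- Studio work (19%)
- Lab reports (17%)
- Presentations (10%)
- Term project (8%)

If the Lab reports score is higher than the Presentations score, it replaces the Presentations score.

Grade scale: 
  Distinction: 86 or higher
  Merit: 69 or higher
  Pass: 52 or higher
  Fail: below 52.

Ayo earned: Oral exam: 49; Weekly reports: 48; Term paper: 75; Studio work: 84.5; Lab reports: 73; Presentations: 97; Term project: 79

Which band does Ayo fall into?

Pass

Lab reports (73) ≤ Presentations (97), so Presentations stays at 97.
Weighted total:
  Oral exam 49 × 0.19 = 9.31
  Weekly reports 48 × 0.22 = 10.56
  Term paper 75 × 0.05 = 3.75
  Studio work 84.5 × 0.19 = 16.055
  Lab reports 73 × 0.17 = 12.41
  Presentations 97 × 0.1 = 9.7
  Term project 79 × 0.08 = 6.32
Sum = 68.105
68.105 is ≥ 52 and < 69 → Pass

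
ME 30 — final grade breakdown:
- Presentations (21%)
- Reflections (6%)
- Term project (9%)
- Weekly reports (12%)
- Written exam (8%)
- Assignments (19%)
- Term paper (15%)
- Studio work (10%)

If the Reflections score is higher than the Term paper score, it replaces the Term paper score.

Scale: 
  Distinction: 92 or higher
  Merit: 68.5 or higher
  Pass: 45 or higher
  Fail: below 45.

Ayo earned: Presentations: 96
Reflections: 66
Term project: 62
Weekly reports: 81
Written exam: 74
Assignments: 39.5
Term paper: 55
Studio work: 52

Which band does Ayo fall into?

Pass

Reflections (66) > Term paper (55), so Term paper counts as 66.
Weighted total:
  Presentations 96 × 0.21 = 20.16
  Reflections 66 × 0.06 = 3.96
  Term project 62 × 0.09 = 5.58
  Weekly reports 81 × 0.12 = 9.72
  Written exam 74 × 0.08 = 5.92
  Assignments 39.5 × 0.19 = 7.505
  Term paper 66 × 0.15 = 9.9
  Studio work 52 × 0.1 = 5.2
Sum = 67.945
67.945 is ≥ 45 and < 68.5 → Pass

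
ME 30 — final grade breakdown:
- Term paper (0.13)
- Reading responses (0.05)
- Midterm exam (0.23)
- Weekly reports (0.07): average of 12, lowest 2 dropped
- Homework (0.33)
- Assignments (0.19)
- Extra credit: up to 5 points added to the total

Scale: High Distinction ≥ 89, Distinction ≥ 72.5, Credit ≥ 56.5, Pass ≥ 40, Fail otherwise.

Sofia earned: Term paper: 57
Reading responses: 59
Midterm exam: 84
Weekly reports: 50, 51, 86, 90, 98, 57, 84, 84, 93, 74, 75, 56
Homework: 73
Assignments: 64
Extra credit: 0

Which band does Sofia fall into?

Credit

Weekly reports: drop 50, 51 → average of remaining 10 = 797/10 = 79.7
Weighted total:
  Term paper 57 × 0.13 = 7.41
  Reading responses 59 × 0.05 = 2.95
  Midterm exam 84 × 0.23 = 19.32
  Weekly reports 79.7 × 0.07 = 5.579
  Homework 73 × 0.33 = 24.09
  Assignments 64 × 0.19 = 12.16
Sum = 71.509
Extra credit: 71.509 + 0 = 71.509
71.509 is ≥ 56.5 and < 72.5 → Credit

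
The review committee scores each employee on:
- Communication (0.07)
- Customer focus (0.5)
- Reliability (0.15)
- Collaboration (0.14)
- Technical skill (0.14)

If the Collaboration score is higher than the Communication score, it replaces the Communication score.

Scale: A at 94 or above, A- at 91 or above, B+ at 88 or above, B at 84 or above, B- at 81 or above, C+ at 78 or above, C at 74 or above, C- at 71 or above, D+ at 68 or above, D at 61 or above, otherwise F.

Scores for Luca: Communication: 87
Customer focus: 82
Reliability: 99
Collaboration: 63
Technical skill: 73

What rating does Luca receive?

Collaboration (63) ≤ Communication (87), so Communication stays at 87.
Weighted total:
  Communication 87 × 0.07 = 6.09
  Customer focus 82 × 0.5 = 41
  Reliability 99 × 0.15 = 14.85
  Collaboration 63 × 0.14 = 8.82
  Technical skill 73 × 0.14 = 10.22
Sum = 80.98
80.98 is ≥ 78 and < 81 → C+

C+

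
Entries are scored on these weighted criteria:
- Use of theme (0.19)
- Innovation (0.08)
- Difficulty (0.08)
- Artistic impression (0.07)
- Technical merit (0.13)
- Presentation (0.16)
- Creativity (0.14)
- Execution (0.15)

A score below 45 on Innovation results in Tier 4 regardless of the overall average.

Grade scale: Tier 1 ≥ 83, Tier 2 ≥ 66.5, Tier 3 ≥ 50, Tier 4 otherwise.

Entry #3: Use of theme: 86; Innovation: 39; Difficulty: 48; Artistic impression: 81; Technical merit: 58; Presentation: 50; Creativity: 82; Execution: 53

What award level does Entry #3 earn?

Tier 4

Innovation score 39 < 45: minimum not met.
Weighted total:
  Use of theme 86 × 0.19 = 16.34
  Innovation 39 × 0.08 = 3.12
  Difficulty 48 × 0.08 = 3.84
  Artistic impression 81 × 0.07 = 5.67
  Technical merit 58 × 0.13 = 7.54
  Presentation 50 × 0.16 = 8
  Creativity 82 × 0.14 = 11.48
  Execution 53 × 0.15 = 7.95
Sum = 63.94
Because the Innovation minimum was not met, the result is Tier 4.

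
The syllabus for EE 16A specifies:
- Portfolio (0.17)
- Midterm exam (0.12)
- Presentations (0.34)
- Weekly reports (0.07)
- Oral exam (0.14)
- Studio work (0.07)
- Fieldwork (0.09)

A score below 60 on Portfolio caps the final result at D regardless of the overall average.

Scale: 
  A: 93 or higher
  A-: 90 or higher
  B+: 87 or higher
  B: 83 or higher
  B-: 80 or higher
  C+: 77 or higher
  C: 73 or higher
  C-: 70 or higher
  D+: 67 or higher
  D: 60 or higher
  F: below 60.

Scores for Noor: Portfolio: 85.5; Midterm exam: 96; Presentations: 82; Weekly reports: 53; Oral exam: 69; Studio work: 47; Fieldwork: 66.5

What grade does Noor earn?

C

Portfolio score 85.5 ≥ 60: minimum met.
Weighted total:
  Portfolio 85.5 × 0.17 = 14.535
  Midterm exam 96 × 0.12 = 11.52
  Presentations 82 × 0.34 = 27.88
  Weekly reports 53 × 0.07 = 3.71
  Oral exam 69 × 0.14 = 9.66
  Studio work 47 × 0.07 = 3.29
  Fieldwork 66.5 × 0.09 = 5.985
Sum = 76.58
76.58 is ≥ 73 and < 77 → C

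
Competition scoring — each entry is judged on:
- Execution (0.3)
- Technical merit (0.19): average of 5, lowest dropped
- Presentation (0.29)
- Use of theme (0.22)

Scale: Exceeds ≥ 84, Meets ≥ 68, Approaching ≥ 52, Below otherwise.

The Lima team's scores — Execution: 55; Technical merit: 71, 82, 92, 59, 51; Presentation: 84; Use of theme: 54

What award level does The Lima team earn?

Technical merit: drop 51 → average of remaining 4 = 304/4 = 76
Weighted total:
  Execution 55 × 0.3 = 16.5
  Technical merit 76 × 0.19 = 14.44
  Presentation 84 × 0.29 = 24.36
  Use of theme 54 × 0.22 = 11.88
Sum = 67.18
67.18 is ≥ 52 and < 68 → Approaching

Approaching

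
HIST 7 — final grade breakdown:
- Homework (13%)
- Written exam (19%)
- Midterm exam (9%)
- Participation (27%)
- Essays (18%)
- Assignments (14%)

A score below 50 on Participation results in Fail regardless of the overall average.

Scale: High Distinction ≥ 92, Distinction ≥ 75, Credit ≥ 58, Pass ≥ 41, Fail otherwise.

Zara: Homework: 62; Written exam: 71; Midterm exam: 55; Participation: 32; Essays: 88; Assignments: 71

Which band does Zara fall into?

Participation score 32 < 50: minimum not met.
Weighted total:
  Homework 62 × 0.13 = 8.06
  Written exam 71 × 0.19 = 13.49
  Midterm exam 55 × 0.09 = 4.95
  Participation 32 × 0.27 = 8.64
  Essays 88 × 0.18 = 15.84
  Assignments 71 × 0.14 = 9.94
Sum = 60.92
Because the Participation minimum was not met, the result is Fail.

Fail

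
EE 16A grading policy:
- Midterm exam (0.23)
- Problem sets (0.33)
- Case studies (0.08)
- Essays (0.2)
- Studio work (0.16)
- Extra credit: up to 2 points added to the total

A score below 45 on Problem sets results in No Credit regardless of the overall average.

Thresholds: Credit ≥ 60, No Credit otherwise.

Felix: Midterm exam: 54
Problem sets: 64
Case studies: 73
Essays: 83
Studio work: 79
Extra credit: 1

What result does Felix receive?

Credit

Problem sets score 64 ≥ 45: minimum met.
Weighted total:
  Midterm exam 54 × 0.23 = 12.42
  Problem sets 64 × 0.33 = 21.12
  Case studies 73 × 0.08 = 5.84
  Essays 83 × 0.2 = 16.6
  Studio work 79 × 0.16 = 12.64
Sum = 68.62
Extra credit: 68.62 + 1 = 69.62
69.62 ≥ 60 → Credit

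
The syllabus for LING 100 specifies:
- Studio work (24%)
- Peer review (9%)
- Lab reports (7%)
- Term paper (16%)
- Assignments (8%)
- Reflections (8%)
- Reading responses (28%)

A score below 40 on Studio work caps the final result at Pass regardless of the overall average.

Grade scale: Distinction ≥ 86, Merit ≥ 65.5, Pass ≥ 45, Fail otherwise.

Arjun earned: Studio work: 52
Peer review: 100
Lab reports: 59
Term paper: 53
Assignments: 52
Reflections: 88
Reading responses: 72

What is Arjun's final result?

Pass

Studio work score 52 ≥ 40: minimum met.
Weighted total:
  Studio work 52 × 0.24 = 12.48
  Peer review 100 × 0.09 = 9
  Lab reports 59 × 0.07 = 4.13
  Term paper 53 × 0.16 = 8.48
  Assignments 52 × 0.08 = 4.16
  Reflections 88 × 0.08 = 7.04
  Reading responses 72 × 0.28 = 20.16
Sum = 65.45
65.45 is ≥ 45 and < 65.5 → Pass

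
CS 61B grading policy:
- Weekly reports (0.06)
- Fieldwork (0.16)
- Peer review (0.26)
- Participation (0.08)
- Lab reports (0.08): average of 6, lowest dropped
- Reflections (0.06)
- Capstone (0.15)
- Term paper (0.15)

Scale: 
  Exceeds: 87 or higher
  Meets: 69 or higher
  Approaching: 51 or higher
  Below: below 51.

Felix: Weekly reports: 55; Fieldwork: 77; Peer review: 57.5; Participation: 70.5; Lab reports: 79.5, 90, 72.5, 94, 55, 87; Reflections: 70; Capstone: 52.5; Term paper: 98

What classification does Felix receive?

Lab reports: drop 55 → average of remaining 5 = 423/5 = 84.6
Weighted total:
  Weekly reports 55 × 0.06 = 3.3
  Fieldwork 77 × 0.16 = 12.32
  Peer review 57.5 × 0.26 = 14.95
  Participation 70.5 × 0.08 = 5.64
  Lab reports 84.6 × 0.08 = 6.768
  Reflections 70 × 0.06 = 4.2
  Capstone 52.5 × 0.15 = 7.875
  Term paper 98 × 0.15 = 14.7
Sum = 69.753
69.753 is ≥ 69 and < 87 → Meets

Meets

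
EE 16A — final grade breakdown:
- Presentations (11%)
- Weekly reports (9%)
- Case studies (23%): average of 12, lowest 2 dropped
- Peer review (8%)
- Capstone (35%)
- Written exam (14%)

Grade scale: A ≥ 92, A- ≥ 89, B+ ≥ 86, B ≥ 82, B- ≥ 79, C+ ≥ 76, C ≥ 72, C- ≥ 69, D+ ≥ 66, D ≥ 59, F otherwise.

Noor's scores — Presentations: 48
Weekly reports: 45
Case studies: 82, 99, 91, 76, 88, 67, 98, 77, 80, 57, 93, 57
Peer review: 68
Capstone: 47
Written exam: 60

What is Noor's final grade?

Case studies: drop 57, 57 → average of remaining 10 = 851/10 = 85.1
Weighted total:
  Presentations 48 × 0.11 = 5.28
  Weekly reports 45 × 0.09 = 4.05
  Case studies 85.1 × 0.23 = 19.573
  Peer review 68 × 0.08 = 5.44
  Capstone 47 × 0.35 = 16.45
  Written exam 60 × 0.14 = 8.4
Sum = 59.193
59.193 is ≥ 59 and < 66 → D

D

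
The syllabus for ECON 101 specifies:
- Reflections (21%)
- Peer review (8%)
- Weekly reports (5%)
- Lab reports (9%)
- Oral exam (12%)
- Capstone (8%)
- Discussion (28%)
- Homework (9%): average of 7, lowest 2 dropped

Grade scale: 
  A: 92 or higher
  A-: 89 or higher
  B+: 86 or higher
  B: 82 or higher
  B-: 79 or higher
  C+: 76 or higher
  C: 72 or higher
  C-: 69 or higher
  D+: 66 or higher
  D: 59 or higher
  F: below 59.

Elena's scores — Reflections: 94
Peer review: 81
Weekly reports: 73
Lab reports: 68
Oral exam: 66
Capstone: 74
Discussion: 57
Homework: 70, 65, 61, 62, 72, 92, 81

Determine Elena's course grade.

Homework: drop 61, 62 → average of remaining 5 = 380/5 = 76
Weighted total:
  Reflections 94 × 0.21 = 19.74
  Peer review 81 × 0.08 = 6.48
  Weekly reports 73 × 0.05 = 3.65
  Lab reports 68 × 0.09 = 6.12
  Oral exam 66 × 0.12 = 7.92
  Capstone 74 × 0.08 = 5.92
  Discussion 57 × 0.28 = 15.96
  Homework 76 × 0.09 = 6.84
Sum = 72.63
72.63 is ≥ 72 and < 76 → C

C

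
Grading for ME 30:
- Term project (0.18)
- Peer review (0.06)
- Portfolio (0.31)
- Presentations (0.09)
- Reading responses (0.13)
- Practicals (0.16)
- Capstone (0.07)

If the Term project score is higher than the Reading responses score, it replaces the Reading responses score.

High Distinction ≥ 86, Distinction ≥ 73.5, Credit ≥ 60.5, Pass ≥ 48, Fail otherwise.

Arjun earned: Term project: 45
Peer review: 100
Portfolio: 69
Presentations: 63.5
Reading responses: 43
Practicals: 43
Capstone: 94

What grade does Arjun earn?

Credit

Term project (45) > Reading responses (43), so Reading responses counts as 45.
Weighted total:
  Term project 45 × 0.18 = 8.1
  Peer review 100 × 0.06 = 6
  Portfolio 69 × 0.31 = 21.39
  Presentations 63.5 × 0.09 = 5.715
  Reading responses 45 × 0.13 = 5.85
  Practicals 43 × 0.16 = 6.88
  Capstone 94 × 0.07 = 6.58
Sum = 60.515
60.515 is ≥ 60.5 and < 73.5 → Credit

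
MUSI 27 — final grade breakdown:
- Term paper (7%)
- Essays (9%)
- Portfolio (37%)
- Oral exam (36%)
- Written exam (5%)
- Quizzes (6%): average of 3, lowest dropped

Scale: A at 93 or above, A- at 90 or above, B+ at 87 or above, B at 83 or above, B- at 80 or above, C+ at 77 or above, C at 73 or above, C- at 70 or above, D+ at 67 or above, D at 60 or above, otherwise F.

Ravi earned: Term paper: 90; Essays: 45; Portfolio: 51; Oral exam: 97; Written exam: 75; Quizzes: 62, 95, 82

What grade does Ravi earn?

Quizzes: drop 62 → average of remaining 2 = 177/2 = 88.5
Weighted total:
  Term paper 90 × 0.07 = 6.3
  Essays 45 × 0.09 = 4.05
  Portfolio 51 × 0.37 = 18.87
  Oral exam 97 × 0.36 = 34.92
  Written exam 75 × 0.05 = 3.75
  Quizzes 88.5 × 0.06 = 5.31
Sum = 73.2
73.2 is ≥ 73 and < 77 → C

C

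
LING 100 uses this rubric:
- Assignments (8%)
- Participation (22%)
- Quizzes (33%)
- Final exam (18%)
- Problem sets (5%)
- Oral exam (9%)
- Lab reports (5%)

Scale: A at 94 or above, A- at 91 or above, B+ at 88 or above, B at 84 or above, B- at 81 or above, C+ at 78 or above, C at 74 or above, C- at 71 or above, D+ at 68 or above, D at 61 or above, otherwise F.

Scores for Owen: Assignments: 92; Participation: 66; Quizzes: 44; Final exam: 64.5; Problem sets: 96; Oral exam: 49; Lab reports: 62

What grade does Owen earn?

F

Weighted total:
  Assignments 92 × 0.08 = 7.36
  Participation 66 × 0.22 = 14.52
  Quizzes 44 × 0.33 = 14.52
  Final exam 64.5 × 0.18 = 11.61
  Problem sets 96 × 0.05 = 4.8
  Oral exam 49 × 0.09 = 4.41
  Lab reports 62 × 0.05 = 3.1
Sum = 60.32
60.32 < 61 → F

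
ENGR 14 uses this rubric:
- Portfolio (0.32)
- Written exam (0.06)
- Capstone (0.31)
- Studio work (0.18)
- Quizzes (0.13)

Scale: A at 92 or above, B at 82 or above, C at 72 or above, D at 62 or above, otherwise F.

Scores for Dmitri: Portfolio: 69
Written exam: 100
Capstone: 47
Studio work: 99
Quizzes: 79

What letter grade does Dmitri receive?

D

Weighted total:
  Portfolio 69 × 0.32 = 22.08
  Written exam 100 × 0.06 = 6
  Capstone 47 × 0.31 = 14.57
  Studio work 99 × 0.18 = 17.82
  Quizzes 79 × 0.13 = 10.27
Sum = 70.74
70.74 is ≥ 62 and < 72 → D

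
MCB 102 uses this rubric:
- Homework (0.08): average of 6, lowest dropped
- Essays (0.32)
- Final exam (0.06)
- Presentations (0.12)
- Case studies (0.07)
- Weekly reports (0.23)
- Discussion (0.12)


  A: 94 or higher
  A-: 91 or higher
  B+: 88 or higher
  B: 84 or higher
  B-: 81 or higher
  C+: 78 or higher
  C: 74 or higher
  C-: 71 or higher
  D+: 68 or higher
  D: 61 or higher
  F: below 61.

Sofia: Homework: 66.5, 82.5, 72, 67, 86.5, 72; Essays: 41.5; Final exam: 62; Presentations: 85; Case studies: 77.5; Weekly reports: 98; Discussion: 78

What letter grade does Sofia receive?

D+

Homework: drop 66.5 → average of remaining 5 = 380/5 = 76
Weighted total:
  Homework 76 × 0.08 = 6.08
  Essays 41.5 × 0.32 = 13.28
  Final exam 62 × 0.06 = 3.72
  Presentations 85 × 0.12 = 10.2
  Case studies 77.5 × 0.07 = 5.425
  Weekly reports 98 × 0.23 = 22.54
  Discussion 78 × 0.12 = 9.36
Sum = 70.605
70.605 is ≥ 68 and < 71 → D+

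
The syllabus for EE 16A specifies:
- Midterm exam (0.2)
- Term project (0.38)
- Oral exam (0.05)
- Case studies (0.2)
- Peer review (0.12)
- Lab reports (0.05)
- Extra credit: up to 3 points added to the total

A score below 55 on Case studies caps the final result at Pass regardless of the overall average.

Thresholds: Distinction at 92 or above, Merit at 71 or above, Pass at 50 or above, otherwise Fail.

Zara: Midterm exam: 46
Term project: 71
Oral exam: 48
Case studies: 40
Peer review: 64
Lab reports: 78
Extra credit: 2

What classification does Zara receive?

Case studies score 40 < 55: minimum not met.
Weighted total:
  Midterm exam 46 × 0.2 = 9.2
  Term project 71 × 0.38 = 26.98
  Oral exam 48 × 0.05 = 2.4
  Case studies 40 × 0.2 = 8
  Peer review 64 × 0.12 = 7.68
  Lab reports 78 × 0.05 = 3.9
Sum = 58.16
Extra credit: 58.16 + 2 = 60.16
60.16 would be Pass; cap at Pass applies → Pass.

Pass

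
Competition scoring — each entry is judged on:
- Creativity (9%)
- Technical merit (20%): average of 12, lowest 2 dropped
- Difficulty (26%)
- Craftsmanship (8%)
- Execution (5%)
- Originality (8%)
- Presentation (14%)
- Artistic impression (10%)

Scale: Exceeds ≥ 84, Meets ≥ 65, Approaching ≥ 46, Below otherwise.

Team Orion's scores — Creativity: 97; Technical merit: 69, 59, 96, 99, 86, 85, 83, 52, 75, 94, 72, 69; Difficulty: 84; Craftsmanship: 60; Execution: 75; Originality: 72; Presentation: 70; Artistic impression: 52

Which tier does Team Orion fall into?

Meets

Technical merit: drop 52, 59 → average of remaining 10 = 828/10 = 82.8
Weighted total:
  Creativity 97 × 0.09 = 8.73
  Technical merit 82.8 × 0.2 = 16.56
  Difficulty 84 × 0.26 = 21.84
  Craftsmanship 60 × 0.08 = 4.8
  Execution 75 × 0.05 = 3.75
  Originality 72 × 0.08 = 5.76
  Presentation 70 × 0.14 = 9.8
  Artistic impression 52 × 0.1 = 5.2
Sum = 76.44
76.44 is ≥ 65 and < 84 → Meets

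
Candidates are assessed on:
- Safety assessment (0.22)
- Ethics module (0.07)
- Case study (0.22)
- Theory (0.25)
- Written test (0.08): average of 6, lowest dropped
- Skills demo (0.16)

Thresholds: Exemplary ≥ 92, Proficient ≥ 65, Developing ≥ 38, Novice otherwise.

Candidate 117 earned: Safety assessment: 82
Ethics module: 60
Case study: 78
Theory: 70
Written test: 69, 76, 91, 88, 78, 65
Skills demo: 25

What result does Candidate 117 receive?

Written test: drop 65 → average of remaining 5 = 402/5 = 80.4
Weighted total:
  Safety assessment 82 × 0.22 = 18.04
  Ethics module 60 × 0.07 = 4.2
  Case study 78 × 0.22 = 17.16
  Theory 70 × 0.25 = 17.5
  Written test 80.4 × 0.08 = 6.432
  Skills demo 25 × 0.16 = 4
Sum = 67.332
67.332 is ≥ 65 and < 92 → Proficient

Proficient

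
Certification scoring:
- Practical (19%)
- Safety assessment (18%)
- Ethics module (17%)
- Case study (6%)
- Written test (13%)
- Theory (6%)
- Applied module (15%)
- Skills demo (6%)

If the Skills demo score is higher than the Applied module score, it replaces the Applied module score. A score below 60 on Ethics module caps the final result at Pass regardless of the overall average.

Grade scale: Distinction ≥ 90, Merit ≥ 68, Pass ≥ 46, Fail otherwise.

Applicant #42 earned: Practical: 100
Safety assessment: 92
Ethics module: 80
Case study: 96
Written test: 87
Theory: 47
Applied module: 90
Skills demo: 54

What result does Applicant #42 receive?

Merit

Skills demo (54) ≤ Applied module (90), so Applied module stays at 90.
Ethics module score 80 ≥ 60: minimum met.
Weighted total:
  Practical 100 × 0.19 = 19
  Safety assessment 92 × 0.18 = 16.56
  Ethics module 80 × 0.17 = 13.6
  Case study 96 × 0.06 = 5.76
  Written test 87 × 0.13 = 11.31
  Theory 47 × 0.06 = 2.82
  Applied module 90 × 0.15 = 13.5
  Skills demo 54 × 0.06 = 3.24
Sum = 85.79
85.79 is ≥ 68 and < 90 → Merit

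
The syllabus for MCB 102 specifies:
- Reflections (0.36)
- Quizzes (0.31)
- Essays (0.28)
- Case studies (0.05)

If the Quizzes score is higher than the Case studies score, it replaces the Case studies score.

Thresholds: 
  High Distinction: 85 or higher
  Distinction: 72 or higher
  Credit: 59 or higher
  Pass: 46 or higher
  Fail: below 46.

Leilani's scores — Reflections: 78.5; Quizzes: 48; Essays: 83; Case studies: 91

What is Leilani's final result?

Credit

Quizzes (48) ≤ Case studies (91), so Case studies stays at 91.
Weighted total:
  Reflections 78.5 × 0.36 = 28.26
  Quizzes 48 × 0.31 = 14.88
  Essays 83 × 0.28 = 23.24
  Case studies 91 × 0.05 = 4.55
Sum = 70.93
70.93 is ≥ 59 and < 72 → Credit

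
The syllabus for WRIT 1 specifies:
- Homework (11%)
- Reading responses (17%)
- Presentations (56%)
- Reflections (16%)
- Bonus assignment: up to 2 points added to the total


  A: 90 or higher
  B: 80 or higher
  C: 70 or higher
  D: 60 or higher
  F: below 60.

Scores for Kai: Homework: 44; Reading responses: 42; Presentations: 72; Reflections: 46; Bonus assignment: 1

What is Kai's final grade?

D

Weighted total:
  Homework 44 × 0.11 = 4.84
  Reading responses 42 × 0.17 = 7.14
  Presentations 72 × 0.56 = 40.32
  Reflections 46 × 0.16 = 7.36
Sum = 59.66
Bonus assignment: 59.66 + 1 = 60.66
60.66 is ≥ 60 and < 70 → D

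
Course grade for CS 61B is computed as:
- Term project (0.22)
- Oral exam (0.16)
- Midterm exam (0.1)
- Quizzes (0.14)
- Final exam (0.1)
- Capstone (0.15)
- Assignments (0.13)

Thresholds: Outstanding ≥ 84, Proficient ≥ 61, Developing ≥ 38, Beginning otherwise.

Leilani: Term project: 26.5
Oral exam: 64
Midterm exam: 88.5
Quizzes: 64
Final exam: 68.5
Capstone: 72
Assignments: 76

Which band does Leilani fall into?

Proficient

Weighted total:
  Term project 26.5 × 0.22 = 5.83
  Oral exam 64 × 0.16 = 10.24
  Midterm exam 88.5 × 0.1 = 8.85
  Quizzes 64 × 0.14 = 8.96
  Final exam 68.5 × 0.1 = 6.85
  Capstone 72 × 0.15 = 10.8
  Assignments 76 × 0.13 = 9.88
Sum = 61.41
61.41 is ≥ 61 and < 84 → Proficient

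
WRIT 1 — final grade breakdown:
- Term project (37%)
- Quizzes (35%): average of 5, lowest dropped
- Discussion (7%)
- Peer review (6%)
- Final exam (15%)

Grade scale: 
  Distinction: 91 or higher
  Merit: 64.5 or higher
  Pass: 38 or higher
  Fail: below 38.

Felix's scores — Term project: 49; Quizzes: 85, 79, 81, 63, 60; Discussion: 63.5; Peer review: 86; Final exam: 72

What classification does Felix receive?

Merit

Quizzes: drop 60 → average of remaining 4 = 308/4 = 77
Weighted total:
  Term project 49 × 0.37 = 18.13
  Quizzes 77 × 0.35 = 26.95
  Discussion 63.5 × 0.07 = 4.445
  Peer review 86 × 0.06 = 5.16
  Final exam 72 × 0.15 = 10.8
Sum = 65.485
65.485 is ≥ 64.5 and < 91 → Merit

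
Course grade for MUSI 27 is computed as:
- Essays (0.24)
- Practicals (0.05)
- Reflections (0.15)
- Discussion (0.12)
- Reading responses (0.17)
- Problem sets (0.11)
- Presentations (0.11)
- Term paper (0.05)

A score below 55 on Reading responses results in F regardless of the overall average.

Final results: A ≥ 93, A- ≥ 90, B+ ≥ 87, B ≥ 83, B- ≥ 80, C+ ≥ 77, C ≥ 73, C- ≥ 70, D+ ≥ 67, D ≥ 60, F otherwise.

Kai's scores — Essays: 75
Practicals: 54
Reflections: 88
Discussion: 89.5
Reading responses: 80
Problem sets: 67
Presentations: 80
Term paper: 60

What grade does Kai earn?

C+

Reading responses score 80 ≥ 55: minimum met.
Weighted total:
  Essays 75 × 0.24 = 18
  Practicals 54 × 0.05 = 2.7
  Reflections 88 × 0.15 = 13.2
  Discussion 89.5 × 0.12 = 10.74
  Reading responses 80 × 0.17 = 13.6
  Problem sets 67 × 0.11 = 7.37
  Presentations 80 × 0.11 = 8.8
  Term paper 60 × 0.05 = 3
Sum = 77.41
77.41 is ≥ 77 and < 80 → C+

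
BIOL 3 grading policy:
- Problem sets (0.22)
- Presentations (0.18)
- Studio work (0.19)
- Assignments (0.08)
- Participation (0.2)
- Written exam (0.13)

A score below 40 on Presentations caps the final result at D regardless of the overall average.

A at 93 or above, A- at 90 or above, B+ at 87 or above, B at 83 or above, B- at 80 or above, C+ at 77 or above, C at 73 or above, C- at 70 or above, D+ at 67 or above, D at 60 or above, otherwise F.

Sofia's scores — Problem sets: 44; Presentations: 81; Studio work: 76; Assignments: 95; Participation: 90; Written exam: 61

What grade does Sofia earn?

Presentations score 81 ≥ 40: minimum met.
Weighted total:
  Problem sets 44 × 0.22 = 9.68
  Presentations 81 × 0.18 = 14.58
  Studio work 76 × 0.19 = 14.44
  Assignments 95 × 0.08 = 7.6
  Participation 90 × 0.2 = 18
  Written exam 61 × 0.13 = 7.93
Sum = 72.23
72.23 is ≥ 70 and < 73 → C-

C-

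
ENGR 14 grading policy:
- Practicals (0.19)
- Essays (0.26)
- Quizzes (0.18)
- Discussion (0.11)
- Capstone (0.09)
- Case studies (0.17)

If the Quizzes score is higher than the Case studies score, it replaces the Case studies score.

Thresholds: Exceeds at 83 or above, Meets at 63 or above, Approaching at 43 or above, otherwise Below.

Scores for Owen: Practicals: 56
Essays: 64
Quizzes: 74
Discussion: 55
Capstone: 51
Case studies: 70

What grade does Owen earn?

Meets

Quizzes (74) > Case studies (70), so Case studies counts as 74.
Weighted total:
  Practicals 56 × 0.19 = 10.64
  Essays 64 × 0.26 = 16.64
  Quizzes 74 × 0.18 = 13.32
  Discussion 55 × 0.11 = 6.05
  Capstone 51 × 0.09 = 4.59
  Case studies 74 × 0.17 = 12.58
Sum = 63.82
63.82 is ≥ 63 and < 83 → Meets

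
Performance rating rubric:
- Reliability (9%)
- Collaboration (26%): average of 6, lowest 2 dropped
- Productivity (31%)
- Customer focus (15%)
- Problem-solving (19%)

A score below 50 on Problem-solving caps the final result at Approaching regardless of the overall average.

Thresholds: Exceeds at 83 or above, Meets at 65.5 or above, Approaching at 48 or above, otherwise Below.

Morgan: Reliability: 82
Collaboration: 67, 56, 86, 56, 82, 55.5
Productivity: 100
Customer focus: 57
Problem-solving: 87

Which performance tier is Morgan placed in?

Collaboration: drop 55.5, 56 → average of remaining 4 = 291/4 = 72.75
Problem-solving score 87 ≥ 50: minimum met.
Weighted total:
  Reliability 82 × 0.09 = 7.38
  Collaboration 72.75 × 0.26 = 18.915
  Productivity 100 × 0.31 = 31
  Customer focus 57 × 0.15 = 8.55
  Problem-solving 87 × 0.19 = 16.53
Sum = 82.375
82.375 is ≥ 65.5 and < 83 → Meets

Meets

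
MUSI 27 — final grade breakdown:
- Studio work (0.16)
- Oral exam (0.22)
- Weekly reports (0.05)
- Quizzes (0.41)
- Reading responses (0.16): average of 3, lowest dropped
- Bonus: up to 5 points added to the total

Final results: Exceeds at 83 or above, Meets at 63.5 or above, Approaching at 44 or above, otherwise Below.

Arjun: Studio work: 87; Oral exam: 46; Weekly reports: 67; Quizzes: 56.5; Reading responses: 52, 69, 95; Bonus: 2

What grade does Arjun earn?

Reading responses: drop 52 → average of remaining 2 = 164/2 = 82
Weighted total:
  Studio work 87 × 0.16 = 13.92
  Oral exam 46 × 0.22 = 10.12
  Weekly reports 67 × 0.05 = 3.35
  Quizzes 56.5 × 0.41 = 23.165
  Reading responses 82 × 0.16 = 13.12
Sum = 63.675
Bonus: 63.675 + 2 = 65.675
65.675 is ≥ 63.5 and < 83 → Meets

Meets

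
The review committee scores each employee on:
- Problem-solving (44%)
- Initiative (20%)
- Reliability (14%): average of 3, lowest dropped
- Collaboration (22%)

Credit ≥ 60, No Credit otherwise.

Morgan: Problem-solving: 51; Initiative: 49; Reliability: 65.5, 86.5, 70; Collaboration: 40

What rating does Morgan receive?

No Credit

Reliability: drop 65.5 → average of remaining 2 = 156.5/2 = 78.25
Weighted total:
  Problem-solving 51 × 0.44 = 22.44
  Initiative 49 × 0.2 = 9.8
  Reliability 78.25 × 0.14 = 10.955
  Collaboration 40 × 0.22 = 8.8
Sum = 51.995
51.995 < 60 → No Credit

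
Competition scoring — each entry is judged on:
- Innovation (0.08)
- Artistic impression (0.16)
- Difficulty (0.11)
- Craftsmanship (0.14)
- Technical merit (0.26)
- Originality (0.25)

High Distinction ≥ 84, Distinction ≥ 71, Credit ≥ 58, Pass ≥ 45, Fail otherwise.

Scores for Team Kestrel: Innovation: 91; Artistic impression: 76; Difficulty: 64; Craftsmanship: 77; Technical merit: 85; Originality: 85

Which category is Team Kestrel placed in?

Distinction

Weighted total:
  Innovation 91 × 0.08 = 7.28
  Artistic impression 76 × 0.16 = 12.16
  Difficulty 64 × 0.11 = 7.04
  Craftsmanship 77 × 0.14 = 10.78
  Technical merit 85 × 0.26 = 22.1
  Originality 85 × 0.25 = 21.25
Sum = 80.61
80.61 is ≥ 71 and < 84 → Distinction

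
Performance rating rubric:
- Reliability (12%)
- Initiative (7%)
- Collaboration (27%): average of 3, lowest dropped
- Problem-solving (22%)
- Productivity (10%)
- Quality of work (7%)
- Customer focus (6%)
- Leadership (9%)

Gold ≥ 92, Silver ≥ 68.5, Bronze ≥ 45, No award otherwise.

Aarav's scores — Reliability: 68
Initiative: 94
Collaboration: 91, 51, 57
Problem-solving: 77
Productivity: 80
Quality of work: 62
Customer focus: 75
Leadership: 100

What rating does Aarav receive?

Collaboration: drop 51 → average of remaining 2 = 148/2 = 74
Weighted total:
  Reliability 68 × 0.12 = 8.16
  Initiative 94 × 0.07 = 6.58
  Collaboration 74 × 0.27 = 19.98
  Problem-solving 77 × 0.22 = 16.94
  Productivity 80 × 0.1 = 8
  Quality of work 62 × 0.07 = 4.34
  Customer focus 75 × 0.06 = 4.5
  Leadership 100 × 0.09 = 9
Sum = 77.5
77.5 is ≥ 68.5 and < 92 → Silver

Silver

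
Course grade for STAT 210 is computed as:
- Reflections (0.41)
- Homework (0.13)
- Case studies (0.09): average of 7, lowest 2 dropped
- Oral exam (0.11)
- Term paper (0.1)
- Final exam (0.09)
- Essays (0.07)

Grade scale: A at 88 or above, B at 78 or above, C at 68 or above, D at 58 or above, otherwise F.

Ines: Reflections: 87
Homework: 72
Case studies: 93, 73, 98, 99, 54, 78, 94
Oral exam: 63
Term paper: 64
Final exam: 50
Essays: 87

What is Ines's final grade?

C

Case studies: drop 54, 73 → average of remaining 5 = 462/5 = 92.4
Weighted total:
  Reflections 87 × 0.41 = 35.67
  Homework 72 × 0.13 = 9.36
  Case studies 92.4 × 0.09 = 8.316
  Oral exam 63 × 0.11 = 6.93
  Term paper 64 × 0.1 = 6.4
  Final exam 50 × 0.09 = 4.5
  Essays 87 × 0.07 = 6.09
Sum = 77.266
77.266 is ≥ 68 and < 78 → C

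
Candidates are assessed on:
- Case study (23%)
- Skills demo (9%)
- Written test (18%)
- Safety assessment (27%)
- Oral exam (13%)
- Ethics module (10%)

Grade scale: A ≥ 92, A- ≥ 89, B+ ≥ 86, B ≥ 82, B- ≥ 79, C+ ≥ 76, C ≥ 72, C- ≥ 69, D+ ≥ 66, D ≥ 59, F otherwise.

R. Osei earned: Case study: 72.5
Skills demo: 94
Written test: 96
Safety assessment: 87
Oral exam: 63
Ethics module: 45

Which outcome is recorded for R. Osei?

C+

Weighted total:
  Case study 72.5 × 0.23 = 16.675
  Skills demo 94 × 0.09 = 8.46
  Written test 96 × 0.18 = 17.28
  Safety assessment 87 × 0.27 = 23.49
  Oral exam 63 × 0.13 = 8.19
  Ethics module 45 × 0.1 = 4.5
Sum = 78.595
78.595 is ≥ 76 and < 79 → C+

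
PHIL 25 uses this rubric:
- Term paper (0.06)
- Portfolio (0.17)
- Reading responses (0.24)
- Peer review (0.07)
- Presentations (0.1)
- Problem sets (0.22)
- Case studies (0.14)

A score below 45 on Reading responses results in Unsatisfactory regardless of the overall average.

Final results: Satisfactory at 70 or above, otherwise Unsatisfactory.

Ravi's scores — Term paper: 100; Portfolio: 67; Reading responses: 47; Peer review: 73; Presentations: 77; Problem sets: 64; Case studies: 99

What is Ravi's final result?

Reading responses score 47 ≥ 45: minimum met.
Weighted total:
  Term paper 100 × 0.06 = 6
  Portfolio 67 × 0.17 = 11.39
  Reading responses 47 × 0.24 = 11.28
  Peer review 73 × 0.07 = 5.11
  Presentations 77 × 0.1 = 7.7
  Problem sets 64 × 0.22 = 14.08
  Case studies 99 × 0.14 = 13.86
Sum = 69.42
69.42 < 70 → Unsatisfactory

Unsatisfactory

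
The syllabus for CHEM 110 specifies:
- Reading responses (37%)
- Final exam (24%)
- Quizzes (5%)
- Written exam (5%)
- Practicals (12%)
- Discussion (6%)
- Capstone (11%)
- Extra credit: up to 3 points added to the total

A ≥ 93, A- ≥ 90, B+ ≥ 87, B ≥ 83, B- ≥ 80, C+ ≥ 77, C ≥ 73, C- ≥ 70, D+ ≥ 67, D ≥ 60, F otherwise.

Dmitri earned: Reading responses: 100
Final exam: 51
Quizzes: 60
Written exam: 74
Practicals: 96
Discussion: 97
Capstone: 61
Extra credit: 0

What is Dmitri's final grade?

Weighted total:
  Reading responses 100 × 0.37 = 37
  Final exam 51 × 0.24 = 12.24
  Quizzes 60 × 0.05 = 3
  Written exam 74 × 0.05 = 3.7
  Practicals 96 × 0.12 = 11.52
  Discussion 97 × 0.06 = 5.82
  Capstone 61 × 0.11 = 6.71
Sum = 79.99
Extra credit: 79.99 + 0 = 79.99
79.99 is ≥ 77 and < 80 → C+

C+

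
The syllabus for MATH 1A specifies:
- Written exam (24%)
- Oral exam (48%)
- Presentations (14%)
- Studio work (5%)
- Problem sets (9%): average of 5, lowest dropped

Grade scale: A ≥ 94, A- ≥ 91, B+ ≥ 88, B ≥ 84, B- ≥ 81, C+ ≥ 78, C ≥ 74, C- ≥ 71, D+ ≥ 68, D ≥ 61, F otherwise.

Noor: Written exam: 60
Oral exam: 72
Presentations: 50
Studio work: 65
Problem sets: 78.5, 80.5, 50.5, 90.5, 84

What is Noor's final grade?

D

Problem sets: drop 50.5 → average of remaining 4 = 333.5/4 = 83.375
Weighted total:
  Written exam 60 × 0.24 = 14.4
  Oral exam 72 × 0.48 = 34.56
  Presentations 50 × 0.14 = 7
  Studio work 65 × 0.05 = 3.25
  Problem sets 83.375 × 0.09 = 7.50375
Sum = 66.71375
66.71375 is ≥ 61 and < 68 → D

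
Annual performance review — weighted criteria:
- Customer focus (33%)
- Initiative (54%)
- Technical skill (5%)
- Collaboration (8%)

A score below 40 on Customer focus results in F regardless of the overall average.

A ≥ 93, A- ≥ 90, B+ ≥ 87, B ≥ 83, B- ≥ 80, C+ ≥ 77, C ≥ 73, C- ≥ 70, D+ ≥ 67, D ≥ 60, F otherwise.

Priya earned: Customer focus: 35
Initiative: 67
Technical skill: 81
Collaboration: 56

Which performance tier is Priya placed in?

F

Customer focus score 35 < 40: minimum not met.
Weighted total:
  Customer focus 35 × 0.33 = 11.55
  Initiative 67 × 0.54 = 36.18
  Technical skill 81 × 0.05 = 4.05
  Collaboration 56 × 0.08 = 4.48
Sum = 56.26
Because the Customer focus minimum was not met, the result is F.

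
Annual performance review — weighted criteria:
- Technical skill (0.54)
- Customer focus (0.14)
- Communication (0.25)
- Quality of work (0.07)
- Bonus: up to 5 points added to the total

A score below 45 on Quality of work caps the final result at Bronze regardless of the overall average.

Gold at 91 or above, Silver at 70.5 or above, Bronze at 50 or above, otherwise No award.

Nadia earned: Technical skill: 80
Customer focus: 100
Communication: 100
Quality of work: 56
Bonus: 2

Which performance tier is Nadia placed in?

Silver

Quality of work score 56 ≥ 45: minimum met.
Weighted total:
  Technical skill 80 × 0.54 = 43.2
  Customer focus 100 × 0.14 = 14
  Communication 100 × 0.25 = 25
  Quality of work 56 × 0.07 = 3.92
Sum = 86.12
Bonus: 86.12 + 2 = 88.12
88.12 is ≥ 70.5 and < 91 → Silver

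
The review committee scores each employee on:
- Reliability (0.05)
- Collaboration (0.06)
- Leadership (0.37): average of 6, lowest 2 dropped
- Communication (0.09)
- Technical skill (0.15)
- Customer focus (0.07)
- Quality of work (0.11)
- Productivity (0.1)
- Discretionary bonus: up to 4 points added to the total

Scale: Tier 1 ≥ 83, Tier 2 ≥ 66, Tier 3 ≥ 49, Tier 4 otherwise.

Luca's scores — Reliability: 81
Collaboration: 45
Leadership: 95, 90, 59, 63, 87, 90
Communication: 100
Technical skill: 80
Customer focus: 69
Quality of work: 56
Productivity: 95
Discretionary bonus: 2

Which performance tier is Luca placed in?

Tier 1

Leadership: drop 59, 63 → average of remaining 4 = 362/4 = 90.5
Weighted total:
  Reliability 81 × 0.05 = 4.05
  Collaboration 45 × 0.06 = 2.7
  Leadership 90.5 × 0.37 = 33.485
  Communication 100 × 0.09 = 9
  Technical skill 80 × 0.15 = 12
  Customer focus 69 × 0.07 = 4.83
  Quality of work 56 × 0.11 = 6.16
  Productivity 95 × 0.1 = 9.5
Sum = 81.725
Discretionary bonus: 81.725 + 2 = 83.725
83.725 ≥ 83 → Tier 1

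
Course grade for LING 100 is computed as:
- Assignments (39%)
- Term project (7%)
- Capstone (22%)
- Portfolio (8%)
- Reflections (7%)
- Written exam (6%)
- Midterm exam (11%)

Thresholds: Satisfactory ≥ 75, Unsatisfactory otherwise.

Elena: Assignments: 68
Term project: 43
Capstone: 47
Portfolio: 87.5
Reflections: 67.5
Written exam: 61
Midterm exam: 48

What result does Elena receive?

Weighted total:
  Assignments 68 × 0.39 = 26.52
  Term project 43 × 0.07 = 3.01
  Capstone 47 × 0.22 = 10.34
  Portfolio 87.5 × 0.08 = 7
  Reflections 67.5 × 0.07 = 4.725
  Written exam 61 × 0.06 = 3.66
  Midterm exam 48 × 0.11 = 5.28
Sum = 60.535
60.535 < 75 → Unsatisfactory

Unsatisfactory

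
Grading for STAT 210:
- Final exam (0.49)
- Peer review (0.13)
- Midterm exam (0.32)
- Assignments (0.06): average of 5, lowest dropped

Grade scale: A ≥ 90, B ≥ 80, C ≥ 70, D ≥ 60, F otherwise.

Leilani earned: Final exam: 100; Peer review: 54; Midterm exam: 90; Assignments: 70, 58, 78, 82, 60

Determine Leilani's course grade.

B

Assignments: drop 58 → average of remaining 4 = 290/4 = 72.5
Weighted total:
  Final exam 100 × 0.49 = 49
  Peer review 54 × 0.13 = 7.02
  Midterm exam 90 × 0.32 = 28.8
  Assignments 72.5 × 0.06 = 4.35
Sum = 89.17
89.17 is ≥ 80 and < 90 → B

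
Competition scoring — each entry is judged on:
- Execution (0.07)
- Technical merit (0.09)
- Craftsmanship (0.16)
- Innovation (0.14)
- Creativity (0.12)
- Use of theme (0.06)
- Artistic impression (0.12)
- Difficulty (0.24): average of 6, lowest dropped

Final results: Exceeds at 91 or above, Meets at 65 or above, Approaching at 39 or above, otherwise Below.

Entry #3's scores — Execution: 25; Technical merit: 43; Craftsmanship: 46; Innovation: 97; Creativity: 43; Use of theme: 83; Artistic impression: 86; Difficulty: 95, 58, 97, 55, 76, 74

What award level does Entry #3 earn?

Meets

Difficulty: drop 55 → average of remaining 5 = 400/5 = 80
Weighted total:
  Execution 25 × 0.07 = 1.75
  Technical merit 43 × 0.09 = 3.87
  Craftsmanship 46 × 0.16 = 7.36
  Innovation 97 × 0.14 = 13.58
  Creativity 43 × 0.12 = 5.16
  Use of theme 83 × 0.06 = 4.98
  Artistic impression 86 × 0.12 = 10.32
  Difficulty 80 × 0.24 = 19.2
Sum = 66.22
66.22 is ≥ 65 and < 91 → Meets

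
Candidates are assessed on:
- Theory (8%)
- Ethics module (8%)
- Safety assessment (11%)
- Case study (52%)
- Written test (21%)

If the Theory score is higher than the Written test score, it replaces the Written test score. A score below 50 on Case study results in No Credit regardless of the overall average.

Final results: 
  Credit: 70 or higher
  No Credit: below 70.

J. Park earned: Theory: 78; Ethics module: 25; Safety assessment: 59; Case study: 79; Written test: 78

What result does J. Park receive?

Theory (78) ≤ Written test (78), so Written test stays at 78.
Case study score 79 ≥ 50: minimum met.
Weighted total:
  Theory 78 × 0.08 = 6.24
  Ethics module 25 × 0.08 = 2
  Safety assessment 59 × 0.11 = 6.49
  Case study 79 × 0.52 = 41.08
  Written test 78 × 0.21 = 16.38
Sum = 72.19
72.19 ≥ 70 → Credit

Credit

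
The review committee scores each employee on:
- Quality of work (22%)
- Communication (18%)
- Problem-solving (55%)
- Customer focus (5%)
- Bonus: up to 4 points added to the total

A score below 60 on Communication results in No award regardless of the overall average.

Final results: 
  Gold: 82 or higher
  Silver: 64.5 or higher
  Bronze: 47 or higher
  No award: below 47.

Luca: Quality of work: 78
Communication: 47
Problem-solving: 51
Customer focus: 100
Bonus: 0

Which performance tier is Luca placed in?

No award

Communication score 47 < 60: minimum not met.
Weighted total:
  Quality of work 78 × 0.22 = 17.16
  Communication 47 × 0.18 = 8.46
  Problem-solving 51 × 0.55 = 28.05
  Customer focus 100 × 0.05 = 5
Sum = 58.67
Bonus: 58.67 + 0 = 58.67
Because the Communication minimum was not met, the result is No award.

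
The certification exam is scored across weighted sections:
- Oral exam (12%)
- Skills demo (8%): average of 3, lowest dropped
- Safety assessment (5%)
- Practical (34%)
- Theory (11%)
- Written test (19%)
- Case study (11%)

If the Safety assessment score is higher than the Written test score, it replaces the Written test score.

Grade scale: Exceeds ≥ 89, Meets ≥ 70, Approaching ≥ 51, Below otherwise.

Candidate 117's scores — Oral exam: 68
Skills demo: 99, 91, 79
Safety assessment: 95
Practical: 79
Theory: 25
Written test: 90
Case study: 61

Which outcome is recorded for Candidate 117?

Meets

Skills demo: drop 79 → average of remaining 2 = 190/2 = 95
Safety assessment (95) > Written test (90), so Written test counts as 95.
Weighted total:
  Oral exam 68 × 0.12 = 8.16
  Skills demo 95 × 0.08 = 7.6
  Safety assessment 95 × 0.05 = 4.75
  Practical 79 × 0.34 = 26.86
  Theory 25 × 0.11 = 2.75
  Written test 95 × 0.19 = 18.05
  Case study 61 × 0.11 = 6.71
Sum = 74.88
74.88 is ≥ 70 and < 89 → Meets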